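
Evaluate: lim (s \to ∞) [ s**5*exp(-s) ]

0

Write as s^5/e^{1s}, an ∞/∞ form.
Exponential growth dominates any polynomial, so repeated L'Hôpital (or the standard result) gives 0.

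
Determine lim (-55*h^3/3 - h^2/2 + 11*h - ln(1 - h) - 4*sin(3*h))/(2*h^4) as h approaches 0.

1/8

Substitution gives 0/0; apply L'Hôpital's rule 4 times.
After differentiating numerator and denominator 4 times the quotient is (-324*sin(3*h) + 6/(h - 1)^4)/(48); at h = 0 this is 1/8.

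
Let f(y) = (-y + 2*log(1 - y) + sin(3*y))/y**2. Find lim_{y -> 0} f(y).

Substitution gives 0/0; apply L'Hôpital's rule 2 times.
After differentiating numerator and denominator 2 times the quotient is (-9*sin(3*y) - 2/(y - 1)^2)/(2); at y = 0 this is -1.

-1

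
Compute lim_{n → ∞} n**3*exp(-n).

Write as n^3/e^{1n}, an ∞/∞ form.
Exponential growth dominates any polynomial, so repeated L'Hôpital (or the standard result) gives 0.

0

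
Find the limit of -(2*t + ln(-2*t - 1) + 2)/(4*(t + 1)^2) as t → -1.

Direct substitution gives 0/0.
Apply L'Hôpital: lim (2 - 2/(-2*t - 1))/(-8*t - 8), still 0/0.
After 2 applications of L'Hôpital's rule the quotient is (-4/(-2*t - 1)^2)/(-8); substituting t = -1 gives 1/2.

1/2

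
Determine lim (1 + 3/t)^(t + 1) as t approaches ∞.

Let L be the limit and take ln: ln L = lim (t + 1)·ln(1 + 3/t) = lim (t + 1)·(3/t + O(1/t²)) = 3.
Hence L = e^(3).

e^(3)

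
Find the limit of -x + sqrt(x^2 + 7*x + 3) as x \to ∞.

An ∞ − ∞ form. Rationalising with the conjugate, the difference becomes (7x + 3) / (√(x^2 + 7*x + 3) + x).
For large x the denominator behaves like 2·x, so the quotient tends to 7/2 = 7/2.

7/2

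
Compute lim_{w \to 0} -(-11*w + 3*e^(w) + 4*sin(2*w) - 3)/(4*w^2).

Substitution gives 0/0 (the numerator vanishes to order 2).
Expand each term to order w^2: the coefficient of w^2 in 4·sin(2w) is 0 and in 3·e^(w) is 3/2.
Lower-order terms cancel with the polynomial part, so the numerator is (3/2)·w^2 + o(w^2), and the limit is (3/2)/(-4) = -3/8.

-3/8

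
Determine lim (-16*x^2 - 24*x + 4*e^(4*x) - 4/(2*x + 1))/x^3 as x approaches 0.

Substitution gives 0/0 (the numerator vanishes to order 3).
Expand each term to order x^3: the coefficient of x^3 in 4·e^(4x) is 128/3 and in -4·1/(1 + 2x) is 32.
Lower-order terms cancel with the polynomial part, so the numerator is (224/3)·x^3 + o(x^3), and the limit is (224/3)/(1) = 224/3.

224/3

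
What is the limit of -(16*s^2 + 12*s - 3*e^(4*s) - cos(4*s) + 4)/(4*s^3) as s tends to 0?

8

Substitution gives 0/0 (the numerator vanishes to order 3).
Expand each term to order s^3: the coefficient of s^3 in -3·e^(4s) is -32 and in −cos(4s) is 0.
Lower-order terms cancel with the polynomial part, so the numerator is (-32)·s^3 + o(s^3), and the limit is (-32)/(-4) = 8.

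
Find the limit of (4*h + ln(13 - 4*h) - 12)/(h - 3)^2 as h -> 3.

Direct substitution gives 0/0.
Apply L'Hôpital: lim (4 - 4/(13 - 4*h))/(2*h - 6), still 0/0.
After 2 applications of L'Hôpital's rule the quotient is (-16/(13 - 4*h)^2)/(2); substituting h = 3 gives -8.

-8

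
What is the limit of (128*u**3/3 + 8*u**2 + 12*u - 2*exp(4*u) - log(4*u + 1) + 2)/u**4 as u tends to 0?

128/3

Substitution gives 0/0; apply L'Hôpital's rule 4 times.
After differentiating numerator and denominator 4 times the quotient is (-512*e^(4*u) + 1536/(4*u + 1)^4)/(24); at u = 0 this is 128/3.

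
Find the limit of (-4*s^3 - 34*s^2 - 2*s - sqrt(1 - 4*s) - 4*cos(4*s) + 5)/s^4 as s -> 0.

Substitution gives 0/0; apply L'Hôpital's rule 4 times.
After differentiating numerator and denominator 4 times the quotient is (-1024*cos(4*s) + 240/(1 - 4*s)^(7/2))/(24); at s = 0 this is -98/3.

-98/3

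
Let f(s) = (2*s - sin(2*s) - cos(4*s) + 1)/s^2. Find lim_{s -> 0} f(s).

Substitution gives 0/0; apply L'Hôpital's rule 2 times.
After differentiating numerator and denominator 2 times the quotient is (4*sin(2*s) + 16*cos(4*s))/(2); at s = 0 this is 8.

8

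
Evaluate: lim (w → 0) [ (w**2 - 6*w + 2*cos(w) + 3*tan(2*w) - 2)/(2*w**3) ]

Substitution gives 0/0 (the numerator vanishes to order 3).
Expand each term to order w^3: the coefficient of w^3 in 2·cos(w) is 0 and in 3·tan(2w) is 8.
Lower-order terms cancel with the polynomial part, so the numerator is (8)·w^3 + o(w^3), and the limit is (8)/(2) = 4.

4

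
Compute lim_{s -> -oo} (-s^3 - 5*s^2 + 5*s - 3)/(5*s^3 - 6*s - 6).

-1/5

Numerator and denominator both have degree 3.
Dividing every term by s^3, all lower-order terms vanish and the limit is the ratio of leading coefficients, -1/(5) = -1/5.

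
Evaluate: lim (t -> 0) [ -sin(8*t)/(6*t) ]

Substitution gives 0/0.
Write it as (8/(-6))·sin(8t)/(8t); since sin(u)/u → 1, the limit is -4/3.

-4/3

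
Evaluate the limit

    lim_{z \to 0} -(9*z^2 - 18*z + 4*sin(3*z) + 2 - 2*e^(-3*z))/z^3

Substitution gives 0/0 (the numerator vanishes to order 3).
Expand each term to order z^3: the coefficient of z^3 in -2·e^(-3z) is 9 and in 4·sin(3z) is -18.
Lower-order terms cancel with the polynomial part, so the numerator is (-9)·z^3 + o(z^3), and the limit is (-9)/(-1) = 9.

9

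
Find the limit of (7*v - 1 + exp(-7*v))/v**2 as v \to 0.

Direct substitution gives 0/0.
Apply L'Hôpital: lim (7 - 7*e^(-7*v))/(2*v), still 0/0.
After 2 applications of L'Hôpital's rule the quotient is (49*e^(-7*v))/(2); substituting v = 0 gives 49/2.

49/2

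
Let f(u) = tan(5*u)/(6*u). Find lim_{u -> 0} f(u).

Substitution gives 0/0.
Since tan(θ)/θ → 1 as θ → 0, tan(5u)/(5u) → 1 and the limit is 5/6.

5/6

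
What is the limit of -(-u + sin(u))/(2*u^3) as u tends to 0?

Direct substitution gives 0/0.
Apply L'Hôpital: lim (cos(u) - 1)/(-6*u^2), still 0/0.
Apply L'Hôpital: lim (-sin(u))/(-12*u), still 0/0.
After 3 applications of L'Hôpital's rule the quotient is (-cos(u))/(-12); substituting u = 0 gives 1/12.

1/12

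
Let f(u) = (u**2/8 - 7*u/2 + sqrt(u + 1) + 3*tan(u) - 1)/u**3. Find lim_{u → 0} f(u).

Substitution gives 0/0 (the numerator vanishes to order 3).
Expand each term to order u^3: the coefficient of u^3 in √(1 + u) is 1/16 and in 3·tan(u) is 1.
Lower-order terms cancel with the polynomial part, so the numerator is (17/16)·u^3 + o(u^3), and the limit is (17/16)/(1) = 17/16.

17/16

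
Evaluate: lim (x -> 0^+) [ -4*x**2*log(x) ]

0

This is a 0·(−∞) form. Rewrite as -4·ln(x) / x^(−2) and apply L'Hôpital:
the derivative quotient is -4·(1/x) / (−2·x^(−3)) = (4/2)·x^2 → 0.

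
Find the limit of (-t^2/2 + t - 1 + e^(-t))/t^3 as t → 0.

-1/6

Direct substitution gives 0/0.
Apply L'Hôpital: lim (-t + 1 - e^(-t))/(3*t^2), still 0/0.
Apply L'Hôpital: lim (-1 + e^(-t))/(6*t), still 0/0.
After 3 applications of L'Hôpital's rule the quotient is (-e^(-t))/(6); substituting t = 0 gives -1/6.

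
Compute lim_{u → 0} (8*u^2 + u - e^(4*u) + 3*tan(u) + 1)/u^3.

-29/3

Substitution gives 0/0 (the numerator vanishes to order 3).
Expand each term to order u^3: the coefficient of u^3 in 3·tan(u) is 1 and in −e^(4u) is -32/3.
Lower-order terms cancel with the polynomial part, so the numerator is (-29/3)·u^3 + o(u^3), and the limit is (-29/3)/(1) = -29/3.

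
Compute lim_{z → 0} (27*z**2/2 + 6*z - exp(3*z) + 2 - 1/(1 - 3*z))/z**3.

Substitution gives 0/0; apply L'Hôpital's rule 3 times.
After differentiating numerator and denominator 3 times the quotient is (-27*e^(3*z) - 162/(3*z - 1)^4)/(6); at z = 0 this is -63/2.

-63/2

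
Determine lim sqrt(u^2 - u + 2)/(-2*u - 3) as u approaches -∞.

For large |u|, √(u^2 - u + 2) ≈ √1·|u| and the denominator ≈ -2u.
Since u → −∞, |u| = −u, giving −√1/(-2) = 1/2.

1/2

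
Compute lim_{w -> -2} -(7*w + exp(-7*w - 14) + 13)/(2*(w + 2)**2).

-49/4

Direct substitution gives 0/0.
Apply L'Hôpital: lim (7 - 7*e^(-7*w - 14))/(-4*w - 8), still 0/0.
After 2 applications of L'Hôpital's rule the quotient is (49*e^(-7*w - 14))/(-4); substituting w = -2 gives -49/4.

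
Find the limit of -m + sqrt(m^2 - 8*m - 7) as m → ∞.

-4

An ∞ − ∞ form. Rationalising with the conjugate, the difference becomes (-8m - 7) / (√(m^2 - 8*m - 7) + m).
For large m the denominator behaves like 2·m, so the quotient tends to -8/2 = -4.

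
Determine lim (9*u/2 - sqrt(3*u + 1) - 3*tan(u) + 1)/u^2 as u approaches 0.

Substitution gives 0/0; apply L'Hôpital's rule 2 times.
After differentiating numerator and denominator 2 times the quotient is (-6*tan(u)/cos(u)^2 + 9/(4*(3*u + 1)^(3/2)))/(2); at u = 0 this is 9/8.

9/8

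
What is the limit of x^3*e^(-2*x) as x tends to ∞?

0

Write as x^3/e^{2x}, an ∞/∞ form.
Exponential growth dominates any polynomial, so repeated L'Hôpital (or the standard result) gives 0.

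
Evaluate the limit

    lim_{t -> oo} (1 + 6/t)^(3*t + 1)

The base → 1 and the exponent → ∞: a 1^∞ form.
Take logarithms: (3t + 1)·ln(1 + 6/t). Since ln(1+u) ~ u for small u, this behaves like (3t)·(6/t) → 18.
So the limit is e^(18).

e^(18)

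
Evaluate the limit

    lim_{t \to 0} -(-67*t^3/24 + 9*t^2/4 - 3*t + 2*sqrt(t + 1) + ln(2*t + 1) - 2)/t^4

Substitution gives 0/0; apply L'Hôpital's rule 4 times.
After differentiating numerator and denominator 4 times the quotient is (-96/(2*t + 1)^4 - 15/(8*(t + 1)^(7/2)))/(-24); at t = 0 this is 261/64.

261/64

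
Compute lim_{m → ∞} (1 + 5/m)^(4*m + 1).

e^(20)

Let L be the limit and take ln: ln L = lim (4m + 1)·ln(1 + 5/m) = lim (4m + 1)·(5/m + O(1/m²)) = 20.
Hence L = e^(20).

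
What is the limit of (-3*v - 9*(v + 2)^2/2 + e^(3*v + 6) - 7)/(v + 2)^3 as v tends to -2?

9/2

Direct substitution gives 0/0.
Apply L'Hôpital: lim (-9*v + 3*e^(3*v + 6) - 21)/(3*(v + 2)^2), still 0/0.
Apply L'Hôpital: lim (9*e^(3*v + 6) - 9)/(6*v + 12), still 0/0.
After 3 applications of L'Hôpital's rule the quotient is (27*e^(3*v + 6))/(6); substituting v = -2 gives 9/2.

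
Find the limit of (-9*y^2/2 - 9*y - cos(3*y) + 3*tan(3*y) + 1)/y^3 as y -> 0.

27

Substitution gives 0/0 (the numerator vanishes to order 3).
Expand each term to order y^3: the coefficient of y^3 in −cos(3y) is 0 and in 3·tan(3y) is 27.
Lower-order terms cancel with the polynomial part, so the numerator is (27)·y^3 + o(y^3), and the limit is (27)/(1) = 27.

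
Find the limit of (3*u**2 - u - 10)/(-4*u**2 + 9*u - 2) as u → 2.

-11/7

Direct substitution gives 0/0, so factor. Both numerator and denominator have (u - 2) as a factor.
After cancelling, the expression reduces to (3*u + 5)/(1 - 4*u).
Substituting u = 2 gives -11/7.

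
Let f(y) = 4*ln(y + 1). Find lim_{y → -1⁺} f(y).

As y → -1⁺, y + 1 → 0⁺ and ln(y + 1) → −∞.
Multiplying by 4 gives -∞.

-∞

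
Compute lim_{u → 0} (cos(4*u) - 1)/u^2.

-8

Direct substitution gives 0/0.
Apply L'Hôpital: lim (-4*sin(4*u))/(2*u), still 0/0.
After 2 applications of L'Hôpital's rule the quotient is (-16*cos(4*u))/(2); substituting u = 0 gives -8.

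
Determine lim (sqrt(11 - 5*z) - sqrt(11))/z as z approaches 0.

-5*√(11)/22

Substitution gives 0/0. Multiply numerator and denominator by the conjugate √(11 - 5z) + √11.
The numerator becomes (11 - 5z) − 11 = -5z, so the expression simplifies to -5/(√(11 - 5z) + √11).
Letting z → 0 gives -5/(2√11) = -5*√(11)/22.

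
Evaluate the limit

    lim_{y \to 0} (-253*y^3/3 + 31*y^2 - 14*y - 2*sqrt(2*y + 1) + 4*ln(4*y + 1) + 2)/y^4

-1019/4

Substitution gives 0/0; apply L'Hôpital's rule 4 times.
After differentiating numerator and denominator 4 times the quotient is (-6144/(4*y + 1)^4 + 30/(2*y + 1)^(7/2))/(24); at y = 0 this is -1019/4.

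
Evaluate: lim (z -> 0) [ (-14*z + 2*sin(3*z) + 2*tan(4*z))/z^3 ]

Substitution gives 0/0; apply L'Hôpital's rule 3 times.
After differentiating numerator and denominator 3 times the quotient is (-54*cos(3*z) + 768*tan(4*z)^4 + 1024*tan(4*z)^2 + 256)/(6); at z = 0 this is 101/3.

101/3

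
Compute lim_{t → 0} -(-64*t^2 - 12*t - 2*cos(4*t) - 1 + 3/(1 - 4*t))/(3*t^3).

-64

Substitution gives 0/0 (the numerator vanishes to order 3).
Expand each term to order t^3: the coefficient of t^3 in -2·cos(4t) is 0 and in 3·1/(1 - 4t) is 192.
Lower-order terms cancel with the polynomial part, so the numerator is (192)·t^3 + o(t^3), and the limit is (192)/(-3) = -64.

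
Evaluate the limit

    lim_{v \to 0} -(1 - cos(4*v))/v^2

-8

Substitution gives 0/0.
Use (1 − cos u)/u² → 1/2 with u = 4v: the limit is 4²/(2·(-1)) = -8.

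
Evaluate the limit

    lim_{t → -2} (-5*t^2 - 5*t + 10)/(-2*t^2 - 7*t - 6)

15

Direct substitution gives 0/0, so factor. Both numerator and denominator have (t + 2) as a factor.
After cancelling, the expression reduces to (5 - 5*t)/(-2*t - 3).
Substituting t = -2 gives 15.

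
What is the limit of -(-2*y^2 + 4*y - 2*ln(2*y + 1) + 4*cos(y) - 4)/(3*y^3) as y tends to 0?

Substitution gives 0/0 (the numerator vanishes to order 3).
Expand each term to order y^3: the coefficient of y^3 in -2·ln(1 + 2y) is -16/3 and in 4·cos(y) is 0.
Lower-order terms cancel with the polynomial part, so the numerator is (-16/3)·y^3 + o(y^3), and the limit is (-16/3)/(-3) = 16/9.

16/9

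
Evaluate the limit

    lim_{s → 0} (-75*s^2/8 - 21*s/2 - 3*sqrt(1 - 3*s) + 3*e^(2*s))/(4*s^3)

145/64

Substitution gives 0/0; apply L'Hôpital's rule 3 times.
After differentiating numerator and denominator 3 times the quotient is (24*e^(2*s) + 243/(8*(1 - 3*s)^(5/2)))/(24); at s = 0 this is 145/64.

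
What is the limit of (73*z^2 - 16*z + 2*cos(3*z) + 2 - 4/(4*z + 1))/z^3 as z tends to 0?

256

Substitution gives 0/0 (the numerator vanishes to order 3).
Expand each term to order z^3: the coefficient of z^3 in -4·1/(1 + 4z) is 256 and in 2·cos(3z) is 0.
Lower-order terms cancel with the polynomial part, so the numerator is (256)·z^3 + o(z^3), and the limit is (256)/(1) = 256.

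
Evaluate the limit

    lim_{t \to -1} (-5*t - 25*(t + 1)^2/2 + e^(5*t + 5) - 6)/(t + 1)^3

Direct substitution gives 0/0.
Apply L'Hôpital: lim (-25*t + 5*e^(5*t + 5) - 30)/(3*(t + 1)^2), still 0/0.
Apply L'Hôpital: lim (25*e^(5*t + 5) - 25)/(6*t + 6), still 0/0.
After 3 applications of L'Hôpital's rule the quotient is (125*e^(5*t + 5))/(6); substituting t = -1 gives 125/6.

125/6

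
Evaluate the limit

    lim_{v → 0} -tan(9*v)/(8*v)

-9/8

Substitution gives 0/0.
Since tan(u)/u → 1 as u → 0, tan(9v)/(9v) → 1 and the limit is 9/(-8) = -9/8.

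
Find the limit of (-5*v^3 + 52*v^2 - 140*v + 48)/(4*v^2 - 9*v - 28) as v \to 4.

36/23

Since v = 4 makes numerator and denominator zero, (v - 4) divides both.
Cancelling it gives (-5*v^2 + 32*v - 12)/(4*v + 7); now plug in v = 4 to get 36/23.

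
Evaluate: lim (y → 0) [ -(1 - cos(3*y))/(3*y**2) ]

Substitution gives 0/0.
Use (1 − cos u)/u² → 1/2 with u = 3y: the limit is 3²/(2·(-3)) = -3/2.

-3/2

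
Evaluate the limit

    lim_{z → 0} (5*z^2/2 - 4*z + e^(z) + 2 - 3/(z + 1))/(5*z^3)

Substitution gives 0/0; apply L'Hôpital's rule 3 times.
After differentiating numerator and denominator 3 times the quotient is (e^(z) + 18/(z + 1)^4)/(30); at z = 0 this is 19/30.

19/30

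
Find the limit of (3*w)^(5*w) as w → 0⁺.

Base → 0⁺ and exponent → 0⁺: a 0^0 form.
Take logs: 5w·ln(3w). This is 0·(−∞); rewriting as ln(3w)/(1/(5w)) and applying L'Hôpital gives 0.
Hence the limit is e^0 = 1.

1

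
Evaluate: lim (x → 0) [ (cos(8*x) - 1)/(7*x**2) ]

-32/7

Direct substitution gives 0/0.
Apply L'Hôpital: lim (-8*sin(8*x))/(14*x), still 0/0.
After 2 applications of L'Hôpital's rule the quotient is (-64*cos(8*x))/(14); substituting x = 0 gives -32/7.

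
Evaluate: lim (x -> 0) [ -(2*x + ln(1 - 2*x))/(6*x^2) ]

1/3

Direct substitution gives 0/0.
Apply L'Hôpital: lim (2 - 2/(1 - 2*x))/(-12*x), still 0/0.
After 2 applications of L'Hôpital's rule the quotient is (-4/(1 - 2*x)^2)/(-12); substituting x = 0 gives 1/3.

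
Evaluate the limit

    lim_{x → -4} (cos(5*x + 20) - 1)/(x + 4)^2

-25/2

Direct substitution gives 0/0.
Apply L'Hôpital: lim (-5*sin(5*x + 20))/(2*x + 8), still 0/0.
After 2 applications of L'Hôpital's rule the quotient is (-25*cos(5*x + 20))/(2); substituting x = -4 gives -25/2.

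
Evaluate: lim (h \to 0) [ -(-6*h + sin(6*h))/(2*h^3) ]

Direct substitution gives 0/0.
Apply L'Hôpital: lim (6*cos(6*h) - 6)/(-6*h^2), still 0/0.
Apply L'Hôpital: lim (-36*sin(6*h))/(-12*h), still 0/0.
After 3 applications of L'Hôpital's rule the quotient is (-216*cos(6*h))/(-12); substituting h = 0 gives 18.

18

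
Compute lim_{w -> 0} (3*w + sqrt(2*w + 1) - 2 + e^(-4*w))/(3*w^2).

Substitution gives 0/0; apply L'Hôpital's rule 2 times.
After differentiating numerator and denominator 2 times the quotient is (16*e^(-4*w) - 1/(2*w + 1)^(3/2))/(6); at w = 0 this is 5/2.

5/2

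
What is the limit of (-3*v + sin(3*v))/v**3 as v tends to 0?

Direct substitution gives 0/0.
Apply L'Hôpital: lim (3*cos(3*v) - 3)/(3*v^2), still 0/0.
Apply L'Hôpital: lim (-9*sin(3*v))/(6*v), still 0/0.
After 3 applications of L'Hôpital's rule the quotient is (-27*cos(3*v))/(6); substituting v = 0 gives -9/2.

-9/2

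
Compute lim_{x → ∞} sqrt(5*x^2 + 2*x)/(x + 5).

For large |x|, √(5*x^2 + 2*x) ≈ √5·|x| and the denominator ≈ x.
Since x → +∞, |x| = x, giving √5/(1) = √(5).

√(5)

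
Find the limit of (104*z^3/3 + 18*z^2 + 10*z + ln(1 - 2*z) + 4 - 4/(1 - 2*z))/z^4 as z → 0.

-68

Substitution gives 0/0 (the numerator vanishes to order 4).
Expand each term to order z^4: the coefficient of z^4 in -4·1/(1 - 2z) is -64 and in ln(1 - 2z) is -4.
Lower-order terms cancel with the polynomial part, so the numerator is (-68)·z^4 + o(z^4), and the limit is (-68)/(1) = -68.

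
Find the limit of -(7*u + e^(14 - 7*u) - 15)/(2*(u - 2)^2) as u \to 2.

Direct substitution gives 0/0.
Apply L'Hôpital: lim (7 - 7*e^(14 - 7*u))/(8 - 4*u), still 0/0.
After 2 applications of L'Hôpital's rule the quotient is (49*e^(14 - 7*u))/(-4); substituting u = 2 gives -49/4.

-49/4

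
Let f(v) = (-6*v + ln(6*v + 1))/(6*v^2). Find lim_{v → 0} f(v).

Direct substitution gives 0/0.
Apply L'Hôpital: lim (-6 + 6/(6*v + 1))/(12*v), still 0/0.
After 2 applications of L'Hôpital's rule the quotient is (-36/(6*v + 1)^2)/(12); substituting v = 0 gives -3.

-3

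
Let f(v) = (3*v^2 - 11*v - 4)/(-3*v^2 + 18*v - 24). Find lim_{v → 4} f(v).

-13/6

Direct substitution gives 0/0, so factor. Both numerator and denominator have (v - 4) as a factor.
After cancelling, the expression reduces to (3*v + 1)/(6 - 3*v).
Substituting v = 4 gives -13/6.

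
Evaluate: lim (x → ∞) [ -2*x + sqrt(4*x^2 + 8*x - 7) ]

This has the form ∞ − ∞. Multiply and divide by the conjugate √(4*x^2 + 8*x - 7) + 2x.
That gives (8x - 7) / (√(4*x^2 + 8*x - 7) + 2x).
Divide numerator and denominator by x: the limit is 8/(2·2) = 2.

2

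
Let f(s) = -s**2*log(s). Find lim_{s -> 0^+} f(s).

0

This is a 0·(−∞) form. Rewrite as -1·ln(s) / s^(−2) and apply L'Hôpital:
the derivative quotient is -1·(1/s) / (−2·s^(−3)) = (1/2)·s^2 → 0.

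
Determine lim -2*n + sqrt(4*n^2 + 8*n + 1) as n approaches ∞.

2

This has the form ∞ − ∞. Multiply and divide by the conjugate √(4*n^2 + 8*n + 1) + 2n.
That gives (8n + 1) / (√(4*n^2 + 8*n + 1) + 2n).
Divide numerator and denominator by n: the limit is 8/(2·2) = 2.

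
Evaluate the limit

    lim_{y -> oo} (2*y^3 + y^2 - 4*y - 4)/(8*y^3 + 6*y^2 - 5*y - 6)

1/4

Numerator and denominator both have degree 3.
Dividing every term by y^3, all lower-order terms vanish and the limit is the ratio of leading coefficients, 2/(8) = 1/4.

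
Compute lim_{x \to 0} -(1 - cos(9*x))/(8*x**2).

Substitution gives 0/0.
Use (1 − cos u)/u² → 1/2 with u = 9x: the limit is 9²/(2·(-8)) = -81/16.

-81/16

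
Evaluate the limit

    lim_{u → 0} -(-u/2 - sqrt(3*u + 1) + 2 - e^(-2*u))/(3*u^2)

Substitution gives 0/0 (the numerator vanishes to order 2).
Expand each term to order u^2: the coefficient of u^2 in −e^(-2u) is -2 and in −√(1 + 3u) is 9/8.
Lower-order terms cancel with the polynomial part, so the numerator is (-7/8)·u^2 + o(u^2), and the limit is (-7/8)/(-3) = 7/24.

7/24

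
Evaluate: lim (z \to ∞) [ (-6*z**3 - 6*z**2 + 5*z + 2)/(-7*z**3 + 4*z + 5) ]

Numerator and denominator both have degree 3.
Dividing every term by z^3, all lower-order terms vanish and the limit is the ratio of leading coefficients, -6/(-7) = 6/7.

6/7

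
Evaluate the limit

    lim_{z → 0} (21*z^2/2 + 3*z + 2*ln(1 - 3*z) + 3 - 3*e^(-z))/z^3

-35/2

Substitution gives 0/0 (the numerator vanishes to order 3).
Expand each term to order z^3: the coefficient of z^3 in -3·e^(-z) is 1/2 and in 2·ln(1 - 3z) is -18.
Lower-order terms cancel with the polynomial part, so the numerator is (-35/2)·z^3 + o(z^3), and the limit is (-35/2)/(1) = -35/2.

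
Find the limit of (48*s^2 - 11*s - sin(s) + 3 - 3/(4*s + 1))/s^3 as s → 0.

1153/6

Substitution gives 0/0; apply L'Hôpital's rule 3 times.
After differentiating numerator and denominator 3 times the quotient is (cos(s) + 1152/(4*s + 1)^4)/(6); at s = 0 this is 1153/6.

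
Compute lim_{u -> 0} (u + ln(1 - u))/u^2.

Direct substitution gives 0/0.
Apply L'Hôpital: lim (1 - 1/(1 - u))/(2*u), still 0/0.
After 2 applications of L'Hôpital's rule the quotient is (-1/(1 - u)^2)/(2); substituting u = 0 gives -1/2.

-1/2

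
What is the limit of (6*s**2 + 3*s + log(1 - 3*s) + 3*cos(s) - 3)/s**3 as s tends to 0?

-9

Substitution gives 0/0 (the numerator vanishes to order 3).
Expand each term to order s^3: the coefficient of s^3 in ln(1 - 3s) is -9 and in 3·cos(s) is 0.
Lower-order terms cancel with the polynomial part, so the numerator is (-9)·s^3 + o(s^3), and the limit is (-9)/(1) = -9.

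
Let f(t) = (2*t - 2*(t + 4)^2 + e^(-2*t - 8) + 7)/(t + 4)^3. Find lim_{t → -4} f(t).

-4/3

Direct substitution gives 0/0.
Apply L'Hôpital: lim (-4*t - 2*e^(-2*t - 8) - 14)/(3*(t + 4)^2), still 0/0.
Apply L'Hôpital: lim (4*e^(-2*t - 8) - 4)/(6*t + 24), still 0/0.
After 3 applications of L'Hôpital's rule the quotient is (-8*e^(-2*t - 8))/(6); substituting t = -4 gives -4/3.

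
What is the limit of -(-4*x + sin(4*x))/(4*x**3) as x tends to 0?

Direct substitution gives 0/0.
Apply L'Hôpital: lim (4*cos(4*x) - 4)/(-12*x^2), still 0/0.
Apply L'Hôpital: lim (-16*sin(4*x))/(-24*x), still 0/0.
After 3 applications of L'Hôpital's rule the quotient is (-64*cos(4*x))/(-24); substituting x = 0 gives 8/3.

8/3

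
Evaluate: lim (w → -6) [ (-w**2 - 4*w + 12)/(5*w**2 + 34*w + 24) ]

-4/13

Direct substitution gives 0/0, so factor. Both numerator and denominator have (w + 6) as a factor.
After cancelling, the expression reduces to (2 - w)/(5*w + 4).
Substituting w = -6 gives -4/13.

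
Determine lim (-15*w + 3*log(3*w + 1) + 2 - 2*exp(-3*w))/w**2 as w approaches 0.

Substitution gives 0/0 (the numerator vanishes to order 2).
Expand each term to order w^2: the coefficient of w^2 in -2·e^(-3w) is -9 and in 3·ln(1 + 3w) is -27/2.
Lower-order terms cancel with the polynomial part, so the numerator is (-45/2)·w^2 + o(w^2), and the limit is (-45/2)/(1) = -45/2.

-45/2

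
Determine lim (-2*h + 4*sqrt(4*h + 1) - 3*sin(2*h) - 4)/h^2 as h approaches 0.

Substitution gives 0/0 (the numerator vanishes to order 2).
Expand each term to order h^2: the coefficient of h^2 in -3·sin(2h) is 0 and in 4·√(1 + 4h) is -8.
Lower-order terms cancel with the polynomial part, so the numerator is (-8)·h^2 + o(h^2), and the limit is (-8)/(1) = -8.

-8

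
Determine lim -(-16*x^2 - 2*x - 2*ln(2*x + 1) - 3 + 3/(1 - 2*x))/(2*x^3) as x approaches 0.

-28/3

Substitution gives 0/0; apply L'Hôpital's rule 3 times.
After differentiating numerator and denominator 3 times the quotient is (-32/(2*x + 1)^3 + 144/(2*x - 1)^4)/(-12); at x = 0 this is -28/3.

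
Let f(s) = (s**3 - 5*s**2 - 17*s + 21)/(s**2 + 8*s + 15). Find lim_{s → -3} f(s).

20

Direct substitution gives 0/0, so factor. Both numerator and denominator have (s + 3) as a factor.
After cancelling, the expression reduces to (s^2 - 8*s + 7)/(s + 5).
Substituting s = -3 gives 20.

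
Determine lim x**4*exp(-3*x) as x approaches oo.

0

Write as x^4/e^{3x}, an ∞/∞ form.
Exponential growth dominates any polynomial, so repeated L'Hôpital (or the standard result) gives 0.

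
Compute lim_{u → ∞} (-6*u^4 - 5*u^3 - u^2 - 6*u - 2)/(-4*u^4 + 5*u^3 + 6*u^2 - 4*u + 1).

Numerator and denominator both have degree 4.
Dividing every term by u^4, all lower-order terms vanish and the limit is the ratio of leading coefficients, -6/(-4) = 3/2.

3/2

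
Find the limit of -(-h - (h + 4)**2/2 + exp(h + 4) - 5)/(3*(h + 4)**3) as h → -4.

-1/18

Direct substitution gives 0/0.
Apply L'Hôpital: lim (-h + e^(h + 4) - 5)/(-9*(h + 4)^2), still 0/0.
Apply L'Hôpital: lim (e^(h + 4) - 1)/(-18*h - 72), still 0/0.
After 3 applications of L'Hôpital's rule the quotient is (e^(h + 4))/(-18); substituting h = -4 gives -1/18.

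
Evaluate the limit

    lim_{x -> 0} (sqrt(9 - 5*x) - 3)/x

A 0/0 form; rationalise with √(9 - 5x) + √9. This collapses the numerator to -5x, leaving -5/(√(9 - 5x) + √9) → -5/(2√9) = -5/6.

-5/6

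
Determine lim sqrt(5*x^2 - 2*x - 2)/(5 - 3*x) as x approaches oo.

-√(5)/3

For large |x|, √(5*x^2 - 2*x - 2) ≈ √5·|x| and the denominator ≈ -3x.
Since x → +∞, |x| = x, giving √5/(-3) = -√(5)/3.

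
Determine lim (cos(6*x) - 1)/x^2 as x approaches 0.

Direct substitution gives 0/0.
Apply L'Hôpital: lim (-6*sin(6*x))/(2*x), still 0/0.
After 2 applications of L'Hôpital's rule the quotient is (-36*cos(6*x))/(2); substituting x = 0 gives -18.

-18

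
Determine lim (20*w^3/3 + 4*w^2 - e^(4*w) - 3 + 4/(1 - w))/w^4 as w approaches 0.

Substitution gives 0/0 (the numerator vanishes to order 4).
Expand each term to order w^4: the coefficient of w^4 in 4·1/(1 - w) is 4 and in −e^(4w) is -32/3.
Lower-order terms cancel with the polynomial part, so the numerator is (-20/3)·w^4 + o(w^4), and the limit is (-20/3)/(1) = -20/3.

-20/3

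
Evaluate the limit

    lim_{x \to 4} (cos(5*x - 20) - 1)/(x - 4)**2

-25/2

Direct substitution gives 0/0.
Apply L'Hôpital: lim (-5*sin(5*x - 20))/(2*x - 8), still 0/0.
After 2 applications of L'Hôpital's rule the quotient is (-25*cos(5*x - 20))/(2); substituting x = 4 gives -25/2.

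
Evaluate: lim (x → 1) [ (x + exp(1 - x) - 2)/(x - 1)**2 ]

1/2

Direct substitution gives 0/0.
Apply L'Hôpital: lim (1 - e^(1 - x))/(2*x - 2), still 0/0.
After 2 applications of L'Hôpital's rule the quotient is (e^(1 - x))/(2); substituting x = 1 gives 1/2.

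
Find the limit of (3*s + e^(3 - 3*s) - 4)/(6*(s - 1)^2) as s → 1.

3/4

Direct substitution gives 0/0.
Apply L'Hôpital: lim (3 - 3*e^(3 - 3*s))/(12*s - 12), still 0/0.
After 2 applications of L'Hôpital's rule the quotient is (9*e^(3 - 3*s))/(12); substituting s = 1 gives 3/4.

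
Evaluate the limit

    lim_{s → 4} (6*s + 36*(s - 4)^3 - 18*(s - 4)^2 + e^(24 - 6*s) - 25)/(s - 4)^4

Direct substitution gives 0/0.
Apply L'Hôpital: lim (-36*s + 108*(s - 4)^2 - 6*e^(24 - 6*s) + 150)/(4*(s - 4)^3), still 0/0.
Apply L'Hôpital: lim (216*s + 36*e^(24 - 6*s) - 900)/(12*(s - 4)^2), still 0/0.
Apply L'Hôpital: lim (216 - 216*e^(24 - 6*s))/(24*s - 96), still 0/0.
After 4 applications of L'Hôpital's rule the quotient is (1296*e^(24 - 6*s))/(24); substituting s = 4 gives 54.

54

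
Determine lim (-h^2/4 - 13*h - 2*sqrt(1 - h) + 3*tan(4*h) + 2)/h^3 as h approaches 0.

Substitution gives 0/0 (the numerator vanishes to order 3).
Expand each term to order h^3: the coefficient of h^3 in 3·tan(4h) is 64 and in -2·√(1 - h) is 1/8.
Lower-order terms cancel with the polynomial part, so the numerator is (513/8)·h^3 + o(h^3), and the limit is (513/8)/(1) = 513/8.

513/8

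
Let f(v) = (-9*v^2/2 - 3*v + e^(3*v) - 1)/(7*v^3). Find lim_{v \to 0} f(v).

9/14

Direct substitution gives 0/0.
Apply L'Hôpital: lim (-9*v + 3*e^(3*v) - 3)/(21*v^2), still 0/0.
Apply L'Hôpital: lim (9*e^(3*v) - 9)/(42*v), still 0/0.
After 3 applications of L'Hôpital's rule the quotient is (27*e^(3*v))/(42); substituting v = 0 gives 9/14.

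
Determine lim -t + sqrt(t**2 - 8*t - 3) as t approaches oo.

An ∞ − ∞ form. Rationalising with the conjugate, the difference becomes (-8t - 3) / (√(t^2 - 8*t - 3) + t).
For large t the denominator behaves like 2·t, so the quotient tends to -8/2 = -4.

-4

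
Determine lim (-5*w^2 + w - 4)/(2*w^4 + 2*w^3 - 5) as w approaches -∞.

The denominator has degree 4 and the numerator degree 2. Dividing numerator and denominator by w^4 sends every term to 0 except the leading denominator term, so the limit is 0.

0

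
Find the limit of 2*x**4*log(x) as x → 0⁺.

This is a 0·(−∞) form. Rewrite as 2·ln(x) / x^(−4) and apply L'Hôpital:
the derivative quotient is 2·(1/x) / (−4·x^(−5)) = (-2/4)·x^4 → 0.

0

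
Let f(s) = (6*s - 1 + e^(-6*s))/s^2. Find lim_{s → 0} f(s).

18

Direct substitution gives 0/0.
Apply L'Hôpital: lim (6 - 6*e^(-6*s))/(2*s), still 0/0.
After 2 applications of L'Hôpital's rule the quotient is (36*e^(-6*s))/(2); substituting s = 0 gives 18.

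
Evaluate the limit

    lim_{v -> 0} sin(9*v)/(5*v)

9/5

Substitution gives 0/0.
Write it as (9/5)·sin(9v)/(9v); since sin(u)/u → 1, the limit is 9/5.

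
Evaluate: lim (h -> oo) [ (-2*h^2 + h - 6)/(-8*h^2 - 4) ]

1/4

Numerator and denominator both have degree 2.
Dividing every term by h^2, all lower-order terms vanish and the limit is the ratio of leading coefficients, -2/(-8) = 1/4.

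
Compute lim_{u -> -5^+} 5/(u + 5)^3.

∞

As u → -5⁺, (u + 5) → 0⁺, so (u + 5)^3 → 0⁺ and 5/(u + 5)^3 → ∞.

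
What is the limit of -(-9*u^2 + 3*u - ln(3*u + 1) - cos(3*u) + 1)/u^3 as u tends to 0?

9

Substitution gives 0/0; apply L'Hôpital's rule 3 times.
After differentiating numerator and denominator 3 times the quotient is (-27*sin(3*u) - 54/(3*u + 1)^3)/(-6); at u = 0 this is 9.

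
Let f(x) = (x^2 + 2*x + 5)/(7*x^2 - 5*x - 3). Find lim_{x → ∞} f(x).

1/7

Numerator and denominator both have degree 2.
Dividing every term by x^2, all lower-order terms vanish and the limit is the ratio of leading coefficients, 1/(7) = 1/7.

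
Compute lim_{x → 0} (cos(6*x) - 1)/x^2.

Direct substitution gives 0/0.
Apply L'Hôpital: lim (-6*sin(6*x))/(2*x), still 0/0.
After 2 applications of L'Hôpital's rule the quotient is (-36*cos(6*x))/(2); substituting x = 0 gives -18.

-18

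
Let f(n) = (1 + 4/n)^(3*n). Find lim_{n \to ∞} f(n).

e^(12)

Write it as [(1 + 4/n)^n]^(3) · (1 + 4/n)^(0). The bracketed term tends to e^(4) and the second factor to 1, so the limit is e^(12).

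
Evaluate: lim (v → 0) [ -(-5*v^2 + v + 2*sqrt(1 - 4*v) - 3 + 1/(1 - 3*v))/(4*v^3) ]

-19/4

Substitution gives 0/0; apply L'Hôpital's rule 3 times.
After differentiating numerator and denominator 3 times the quotient is (162/(3*v - 1)^4 - 48/(1 - 4*v)^(5/2))/(-24); at v = 0 this is -19/4.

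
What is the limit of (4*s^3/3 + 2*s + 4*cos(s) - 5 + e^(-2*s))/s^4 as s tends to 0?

5/6

Substitution gives 0/0; apply L'Hôpital's rule 4 times.
After differentiating numerator and denominator 4 times the quotient is (4*cos(s) + 16*e^(-2*s))/(24); at s = 0 this is 5/6.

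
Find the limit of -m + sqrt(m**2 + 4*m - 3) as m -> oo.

An ∞ − ∞ form. Rationalising with the conjugate, the difference becomes (4m - 3) / (√(m^2 + 4*m - 3) + m).
For large m the denominator behaves like 2·m, so the quotient tends to 4/2 = 2.

2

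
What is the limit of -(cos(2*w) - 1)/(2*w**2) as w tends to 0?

Direct substitution gives 0/0.
Apply L'Hôpital: lim (-2*sin(2*w))/(-4*w), still 0/0.
After 2 applications of L'Hôpital's rule the quotient is (-4*cos(2*w))/(-4); substituting w = 0 gives 1.

1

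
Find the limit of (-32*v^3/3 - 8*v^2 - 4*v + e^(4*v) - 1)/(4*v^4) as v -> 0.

8/3

Direct substitution gives 0/0.
Apply L'Hôpital: lim (-32*v^2 - 16*v + 4*e^(4*v) - 4)/(16*v^3), still 0/0.
Apply L'Hôpital: lim (-64*v + 16*e^(4*v) - 16)/(48*v^2), still 0/0.
Apply L'Hôpital: lim (64*e^(4*v) - 64)/(96*v), still 0/0.
After 4 applications of L'Hôpital's rule the quotient is (256*e^(4*v))/(96); substituting v = 0 gives 8/3.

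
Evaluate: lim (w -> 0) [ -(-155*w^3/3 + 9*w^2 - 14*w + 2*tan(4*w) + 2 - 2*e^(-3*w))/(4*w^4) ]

27/16

Substitution gives 0/0 (the numerator vanishes to order 4).
Expand each term to order w^4: the coefficient of w^4 in -2·e^(-3w) is -27/4 and in 2·tan(4w) is 0.
Lower-order terms cancel with the polynomial part, so the numerator is (-27/4)·w^4 + o(w^4), and the limit is (-27/4)/(-4) = 27/16.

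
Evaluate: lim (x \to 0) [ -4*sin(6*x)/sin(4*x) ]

Substitution gives 0/0.
Divide numerator and denominator by x: sin(6x)/x → 6 and sin(4x)/x → 4, so the limit is -4·6/4 = -6.

-6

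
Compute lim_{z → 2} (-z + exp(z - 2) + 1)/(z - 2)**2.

Direct substitution gives 0/0.
Apply L'Hôpital: lim (e^(z - 2) - 1)/(2*z - 4), still 0/0.
After 2 applications of L'Hôpital's rule the quotient is (e^(z - 2))/(2); substituting z = 2 gives 1/2.

1/2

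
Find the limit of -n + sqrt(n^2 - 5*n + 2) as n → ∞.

This has the form ∞ − ∞. Multiply and divide by the conjugate √(n^2 - 5*n + 2) + n.
That gives (-5n + 2) / (√(n^2 - 5*n + 2) + n).
Divide numerator and denominator by n: the limit is -5/(2·1) = -5/2.

-5/2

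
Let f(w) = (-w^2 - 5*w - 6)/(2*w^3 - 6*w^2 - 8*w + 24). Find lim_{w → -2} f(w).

At w = -2 both the top and bottom vanish — a removable singularity. Factoring out (w + 2) from each leaves (-w - 3)/(2*w^2 - 10*w + 12), which at w = -2 equals -1/40.

-1/40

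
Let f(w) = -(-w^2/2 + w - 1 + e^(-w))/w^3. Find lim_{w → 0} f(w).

1/6

Direct substitution gives 0/0.
Apply L'Hôpital: lim (-w + 1 - e^(-w))/(-3*w^2), still 0/0.
Apply L'Hôpital: lim (-1 + e^(-w))/(-6*w), still 0/0.
After 3 applications of L'Hôpital's rule the quotient is (-e^(-w))/(-6); substituting w = 0 gives 1/6.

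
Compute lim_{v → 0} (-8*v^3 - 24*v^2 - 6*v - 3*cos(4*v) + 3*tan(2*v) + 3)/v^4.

-32

Substitution gives 0/0 (the numerator vanishes to order 4).
Expand each term to order v^4: the coefficient of v^4 in 3·tan(2v) is 0 and in -3·cos(4v) is -32.
Lower-order terms cancel with the polynomial part, so the numerator is (-32)·v^4 + o(v^4), and the limit is (-32)/(1) = -32.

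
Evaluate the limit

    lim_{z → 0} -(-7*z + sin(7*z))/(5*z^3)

343/30

Direct substitution gives 0/0.
Apply L'Hôpital: lim (7*cos(7*z) - 7)/(-15*z^2), still 0/0.
Apply L'Hôpital: lim (-49*sin(7*z))/(-30*z), still 0/0.
After 3 applications of L'Hôpital's rule the quotient is (-343*cos(7*z))/(-30); substituting z = 0 gives 343/30.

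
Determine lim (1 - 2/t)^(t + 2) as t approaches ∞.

e^(-2)

The base → 1 and the exponent → ∞: a 1^∞ form.
Take logarithms: (t + 2)·ln(1 - 2/t). Since ln(1+u) ~ u for small u, this behaves like (t)·(-2/t) → -2.
So the limit is e^(-2).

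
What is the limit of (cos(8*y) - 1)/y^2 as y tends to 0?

Direct substitution gives 0/0.
Apply L'Hôpital: lim (-8*sin(8*y))/(2*y), still 0/0.
After 2 applications of L'Hôpital's rule the quotient is (-64*cos(8*y))/(2); substituting y = 0 gives -32.

-32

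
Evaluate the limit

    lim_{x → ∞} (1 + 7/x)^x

e^(7)

Write it as [(1 + 7/x)^x]^(1) · (1 + 7/x)^(0). The bracketed term tends to e^(7) and the second factor to 1, so the limit is e^(7).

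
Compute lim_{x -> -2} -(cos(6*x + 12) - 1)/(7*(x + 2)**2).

18/7

Direct substitution gives 0/0.
Apply L'Hôpital: lim (-6*sin(6*x + 12))/(-14*x - 28), still 0/0.
After 2 applications of L'Hôpital's rule the quotient is (-36*cos(6*x + 12))/(-14); substituting x = -2 gives 18/7.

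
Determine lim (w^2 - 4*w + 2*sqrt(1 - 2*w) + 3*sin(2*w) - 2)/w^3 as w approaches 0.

-5

Substitution gives 0/0; apply L'Hôpital's rule 3 times.
After differentiating numerator and denominator 3 times the quotient is (-24*cos(2*w) - 6/(1 - 2*w)^(5/2))/(6); at w = 0 this is -5.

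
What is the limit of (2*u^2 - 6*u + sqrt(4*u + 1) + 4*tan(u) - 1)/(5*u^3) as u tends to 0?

Substitution gives 0/0; apply L'Hôpital's rule 3 times.
After differentiating numerator and denominator 3 times the quotient is (24*tan(u)^2/cos(u)^2 + 8/cos(u)^2 + 24/(4*u + 1)^(5/2))/(30); at u = 0 this is 16/15.

16/15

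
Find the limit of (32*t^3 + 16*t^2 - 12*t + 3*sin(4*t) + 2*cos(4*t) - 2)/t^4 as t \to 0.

Substitution gives 0/0 (the numerator vanishes to order 4).
Expand each term to order t^4: the coefficient of t^4 in 2·cos(4t) is 64/3 and in 3·sin(4t) is 0.
Lower-order terms cancel with the polynomial part, so the numerator is (64/3)·t^4 + o(t^4), and the limit is (64/3)/(1) = 64/3.

64/3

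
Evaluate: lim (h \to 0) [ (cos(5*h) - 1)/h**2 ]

Direct substitution gives 0/0.
Apply L'Hôpital: lim (-5*sin(5*h))/(2*h), still 0/0.
After 2 applications of L'Hôpital's rule the quotient is (-25*cos(5*h))/(2); substituting h = 0 gives -25/2.

-25/2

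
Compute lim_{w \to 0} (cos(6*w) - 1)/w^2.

-18

Direct substitution gives 0/0.
Apply L'Hôpital: lim (-6*sin(6*w))/(2*w), still 0/0.
After 2 applications of L'Hôpital's rule the quotient is (-36*cos(6*w))/(2); substituting w = 0 gives -18.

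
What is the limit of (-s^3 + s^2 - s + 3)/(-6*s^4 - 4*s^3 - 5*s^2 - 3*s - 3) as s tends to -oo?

The denominator has degree 4 and the numerator degree 3. Dividing numerator and denominator by s^4 sends every term to 0 except the leading denominator term, so the limit is 0.

0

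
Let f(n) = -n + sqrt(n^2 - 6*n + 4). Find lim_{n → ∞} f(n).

An ∞ − ∞ form. Rationalising with the conjugate, the difference becomes (-6n + 4) / (√(n^2 - 6*n + 4) + n).
For large n the denominator behaves like 2·n, so the quotient tends to -6/2 = -3.

-3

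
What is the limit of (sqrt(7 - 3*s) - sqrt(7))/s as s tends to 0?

Substitution gives 0/0. Multiply numerator and denominator by the conjugate √(7 - 3s) + √7.
The numerator becomes (7 - 3s) − 7 = -3s, so the expression simplifies to -3/(√(7 - 3s) + √7).
Letting s → 0 gives -3/(2√7) = -3*√(7)/14.

-3*√(7)/14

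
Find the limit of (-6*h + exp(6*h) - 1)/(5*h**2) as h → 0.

18/5

Direct substitution gives 0/0.
Apply L'Hôpital: lim (6*e^(6*h) - 6)/(10*h), still 0/0.
After 2 applications of L'Hôpital's rule the quotient is (36*e^(6*h))/(10); substituting h = 0 gives 18/5.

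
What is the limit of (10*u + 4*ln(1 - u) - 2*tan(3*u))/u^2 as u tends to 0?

Substitution gives 0/0; apply L'Hôpital's rule 2 times.
After differentiating numerator and denominator 2 times the quotient is (-36*tan(3*u)/cos(3*u)^2 - 4/(u - 1)^2)/(2); at u = 0 this is -2.

-2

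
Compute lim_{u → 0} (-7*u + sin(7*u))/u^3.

-343/6

Direct substitution gives 0/0.
Apply L'Hôpital: lim (7*cos(7*u) - 7)/(3*u^2), still 0/0.
Apply L'Hôpital: lim (-49*sin(7*u))/(6*u), still 0/0.
After 3 applications of L'Hôpital's rule the quotient is (-343*cos(7*u))/(6); substituting u = 0 gives -343/6.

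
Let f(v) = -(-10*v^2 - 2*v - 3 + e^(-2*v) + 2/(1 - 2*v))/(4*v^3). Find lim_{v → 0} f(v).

-11/3

Substitution gives 0/0; apply L'Hôpital's rule 3 times.
After differentiating numerator and denominator 3 times the quotient is (-8*e^(-2*v) + 96/(2*v - 1)^4)/(-24); at v = 0 this is -11/3.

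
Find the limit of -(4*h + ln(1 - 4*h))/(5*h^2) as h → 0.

Direct substitution gives 0/0.
Apply L'Hôpital: lim (4 - 4/(1 - 4*h))/(-10*h), still 0/0.
After 2 applications of L'Hôpital's rule the quotient is (-16/(1 - 4*h)^2)/(-10); substituting h = 0 gives 8/5.

8/5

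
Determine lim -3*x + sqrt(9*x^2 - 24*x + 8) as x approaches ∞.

-4

This has the form ∞ − ∞. Multiply and divide by the conjugate √(9*x^2 - 24*x + 8) + 3x.
That gives (-24x + 8) / (√(9*x^2 - 24*x + 8) + 3x).
Divide numerator and denominator by x: the limit is -24/(2·3) = -4.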